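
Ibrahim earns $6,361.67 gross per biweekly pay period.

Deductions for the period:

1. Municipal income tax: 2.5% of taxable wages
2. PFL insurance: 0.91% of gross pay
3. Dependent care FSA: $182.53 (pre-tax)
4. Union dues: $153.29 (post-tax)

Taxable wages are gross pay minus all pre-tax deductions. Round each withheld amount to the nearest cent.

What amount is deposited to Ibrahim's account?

$5,813.48

Dependent care FSA: $182.53
Taxable wages = $6,361.67 − $182.53 = $6,179.14
Municipal income tax: $6,179.14 × 0.025 = $154.48
PFL insurance: $6,361.67 × 0.0091 = $57.89
Union dues: $153.29
Total deductions = $182.53 + $154.48 + $57.89 + $153.29 = $548.19
Net pay = $6,361.67 − $548.19 = $5,813.48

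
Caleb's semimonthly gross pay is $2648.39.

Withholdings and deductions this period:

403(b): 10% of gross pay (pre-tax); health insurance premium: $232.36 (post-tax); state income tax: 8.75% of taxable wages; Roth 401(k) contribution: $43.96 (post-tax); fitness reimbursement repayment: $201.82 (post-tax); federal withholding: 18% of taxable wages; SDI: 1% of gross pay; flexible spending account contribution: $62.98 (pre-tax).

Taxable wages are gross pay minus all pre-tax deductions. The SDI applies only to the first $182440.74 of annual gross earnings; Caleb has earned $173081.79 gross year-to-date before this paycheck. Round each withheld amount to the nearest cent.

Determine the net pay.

Flexible spending account contribution: $62.98
403(b): $2648.39 × 0.1 = $264.84
Pre-tax total = $62.98 + $264.84 = $327.82
Taxable wages = $2648.39 − $327.82 = $2320.57
State income tax: $2320.57 × 0.0875 = $203.05
Federal withholding: $2320.57 × 0.18 = $417.70
SDI: cap not yet reached, full $2648.39 is subject → $2648.39 × 0.01 = $26.48
Roth 401(k) contribution: $43.96
Health insurance premium: $232.36
Fitness reimbursement repayment: $201.82
Total deductions = $62.98 + $264.84 + $203.05 + $417.70 + $26.48 + $43.96 + $232.36 + $201.82 = $1453.19
Net pay = $2648.39 − $1453.19 = $1195.20

$1195.20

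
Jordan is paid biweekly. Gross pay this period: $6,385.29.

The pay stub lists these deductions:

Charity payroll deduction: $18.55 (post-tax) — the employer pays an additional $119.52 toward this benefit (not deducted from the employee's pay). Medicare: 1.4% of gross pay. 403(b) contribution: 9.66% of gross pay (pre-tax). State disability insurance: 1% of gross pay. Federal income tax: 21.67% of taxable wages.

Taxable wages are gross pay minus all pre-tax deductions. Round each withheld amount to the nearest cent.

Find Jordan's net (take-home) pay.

$4,346.65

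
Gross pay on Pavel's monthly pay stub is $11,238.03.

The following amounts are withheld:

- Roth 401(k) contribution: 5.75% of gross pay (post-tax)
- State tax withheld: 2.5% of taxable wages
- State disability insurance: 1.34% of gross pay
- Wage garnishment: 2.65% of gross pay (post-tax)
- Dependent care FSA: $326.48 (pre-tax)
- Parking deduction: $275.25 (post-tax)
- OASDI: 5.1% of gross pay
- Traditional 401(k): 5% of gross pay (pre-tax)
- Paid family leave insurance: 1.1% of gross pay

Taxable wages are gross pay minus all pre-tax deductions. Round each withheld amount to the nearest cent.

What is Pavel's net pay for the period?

$8,024.31

Dependent care FSA: $326.48
Traditional 401(k): $11,238.03 × 0.05 = $561.90
Pre-tax total = $326.48 + $561.90 = $888.38
Taxable wages = $11,238.03 − $888.38 = $10,349.65
State tax withheld: $10,349.65 × 0.025 = $258.74
OASDI: $11,238.03 × 0.051 = $573.14
State disability insurance: $11,238.03 × 0.0134 = $150.59
Paid family leave insurance: $11,238.03 × 0.011 = $123.62
Roth 401(k) contribution: $11,238.03 × 0.0575 = $646.19
Parking deduction: $275.25
Wage garnishment: $11,238.03 × 0.0265 = $297.81
Total deductions = $326.48 + $561.90 + $258.74 + $573.14 + $150.59 + $123.62 + $646.19 + $275.25 + $297.81 = $3,213.72
Net pay = $11,238.03 − $3,213.72 = $8,024.31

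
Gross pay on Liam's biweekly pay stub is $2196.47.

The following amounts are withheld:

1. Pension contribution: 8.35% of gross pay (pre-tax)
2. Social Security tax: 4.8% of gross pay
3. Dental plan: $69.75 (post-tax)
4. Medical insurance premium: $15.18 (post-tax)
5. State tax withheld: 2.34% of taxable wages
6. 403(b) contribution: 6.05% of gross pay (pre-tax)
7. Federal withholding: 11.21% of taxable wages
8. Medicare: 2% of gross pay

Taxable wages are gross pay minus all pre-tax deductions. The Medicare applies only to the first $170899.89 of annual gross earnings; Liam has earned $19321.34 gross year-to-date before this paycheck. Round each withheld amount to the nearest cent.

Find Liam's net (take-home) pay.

$1391.11

Pension contribution: $2196.47 × 0.0835 = $183.41
403(b) contribution: $2196.47 × 0.0605 = $132.89
Pre-tax total = $183.41 + $132.89 = $316.30
Taxable wages = $2196.47 − $316.30 = $1880.17
State tax withheld: $1880.17 × 0.0234 = $44.00
Federal withholding: $1880.17 × 0.1121 = $210.77
Social Security tax: $2196.47 × 0.048 = $105.43
Medicare: cap not yet reached, full $2196.47 is subject → $2196.47 × 0.02 = $43.93
Dental plan: $69.75
Medical insurance premium: $15.18
Total deductions = $183.41 + $132.89 + $44.00 + $210.77 + $105.43 + $43.93 + $69.75 + $15.18 = $805.36
Net pay = $2196.47 − $805.36 = $1391.11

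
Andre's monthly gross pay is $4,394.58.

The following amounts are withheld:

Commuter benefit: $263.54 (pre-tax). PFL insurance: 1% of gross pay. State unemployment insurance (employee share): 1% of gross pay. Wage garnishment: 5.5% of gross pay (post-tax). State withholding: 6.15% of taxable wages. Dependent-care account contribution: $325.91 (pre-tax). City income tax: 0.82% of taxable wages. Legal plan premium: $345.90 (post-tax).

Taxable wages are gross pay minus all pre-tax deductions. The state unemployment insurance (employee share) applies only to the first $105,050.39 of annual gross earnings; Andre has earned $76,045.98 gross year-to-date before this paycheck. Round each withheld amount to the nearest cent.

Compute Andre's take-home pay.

Commuter benefit: $263.54
Dependent-care account contribution: $325.91
Pre-tax total = $263.54 + $325.91 = $589.45
Taxable wages = $4,394.58 − $589.45 = $3,805.13
State withholding: $3,805.13 × 0.0615 = $234.02
City income tax: $3,805.13 × 0.0082 = $31.20
PFL insurance: $4,394.58 × 0.01 = $43.95
State unemployment insurance (employee share): cap not yet reached, full $4,394.58 is subject → $4,394.58 × 0.01 = $43.95
Legal plan premium: $345.90
Wage garnishment: $4,394.58 × 0.055 = $241.70
Total deductions = $263.54 + $325.91 + $234.02 + $31.20 + $43.95 + $43.95 + $345.90 + $241.70 = $1,530.17
Net pay = $4,394.58 − $1,530.17 = $2,864.41

$2,864.41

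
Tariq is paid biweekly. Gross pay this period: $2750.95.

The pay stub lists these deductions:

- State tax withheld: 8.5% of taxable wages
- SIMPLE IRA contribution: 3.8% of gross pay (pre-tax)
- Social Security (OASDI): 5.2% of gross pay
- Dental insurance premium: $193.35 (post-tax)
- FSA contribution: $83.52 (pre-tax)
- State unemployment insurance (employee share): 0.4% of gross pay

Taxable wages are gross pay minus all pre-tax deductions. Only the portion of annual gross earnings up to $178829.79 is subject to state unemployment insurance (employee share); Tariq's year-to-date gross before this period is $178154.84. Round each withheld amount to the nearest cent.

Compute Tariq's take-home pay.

$2005.94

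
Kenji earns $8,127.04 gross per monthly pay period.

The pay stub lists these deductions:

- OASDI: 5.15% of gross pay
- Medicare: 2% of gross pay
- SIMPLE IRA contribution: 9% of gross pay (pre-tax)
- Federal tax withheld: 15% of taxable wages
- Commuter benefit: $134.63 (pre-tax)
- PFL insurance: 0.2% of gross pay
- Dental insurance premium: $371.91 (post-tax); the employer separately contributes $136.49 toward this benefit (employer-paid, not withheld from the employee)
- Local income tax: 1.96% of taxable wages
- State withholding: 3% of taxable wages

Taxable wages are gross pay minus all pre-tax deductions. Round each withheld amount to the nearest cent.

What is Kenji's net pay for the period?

$4,842.44

Commuter benefit: $134.63
SIMPLE IRA contribution: $8,127.04 × 0.09 = $731.43
Pre-tax total = $134.63 + $731.43 = $866.06
Taxable wages = $8,127.04 − $866.06 = $7,260.98
Federal tax withheld: $7,260.98 × 0.15 = $1,089.15
State withholding: $7,260.98 × 0.03 = $217.83
Local income tax: $7,260.98 × 0.0196 = $142.32
PFL insurance: $8,127.04 × 0.002 = $16.25
Medicare: $8,127.04 × 0.02 = $162.54
OASDI: $8,127.04 × 0.0515 = $418.54
Dental insurance premium: $371.91
(Employer's $136.49 toward dental insurance premium is not withheld from the employee.)
Total deductions = $134.63 + $731.43 + $1,089.15 + $217.83 + $142.32 + $16.25 + $162.54 + $418.54 + $371.91 = $3,284.60
Net pay = $8,127.04 − $3,284.60 = $4,842.44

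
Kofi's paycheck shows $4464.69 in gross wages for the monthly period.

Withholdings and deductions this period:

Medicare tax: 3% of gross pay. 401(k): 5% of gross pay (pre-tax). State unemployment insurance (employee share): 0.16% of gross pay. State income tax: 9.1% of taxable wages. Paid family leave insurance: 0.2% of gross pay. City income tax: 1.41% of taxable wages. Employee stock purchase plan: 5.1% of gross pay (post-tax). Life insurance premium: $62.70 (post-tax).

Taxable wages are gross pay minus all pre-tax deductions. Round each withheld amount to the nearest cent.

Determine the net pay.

$3355.28

401(k): $4464.69 × 0.05 = $223.23
Taxable wages = $4464.69 − $223.23 = $4241.46
City income tax: $4241.46 × 0.0141 = $59.80
State income tax: $4241.46 × 0.091 = $385.97
State unemployment insurance (employee share): $4464.69 × 0.0016 = $7.14
Paid family leave insurance: $4464.69 × 0.002 = $8.93
Medicare tax: $4464.69 × 0.03 = $133.94
Employee stock purchase plan: $4464.69 × 0.051 = $227.70
Life insurance premium: $62.70
Total deductions = $223.23 + $59.80 + $385.97 + $7.14 + $8.93 + $133.94 + $227.70 + $62.70 = $1109.41
Net pay = $4464.69 − $1109.41 = $3355.28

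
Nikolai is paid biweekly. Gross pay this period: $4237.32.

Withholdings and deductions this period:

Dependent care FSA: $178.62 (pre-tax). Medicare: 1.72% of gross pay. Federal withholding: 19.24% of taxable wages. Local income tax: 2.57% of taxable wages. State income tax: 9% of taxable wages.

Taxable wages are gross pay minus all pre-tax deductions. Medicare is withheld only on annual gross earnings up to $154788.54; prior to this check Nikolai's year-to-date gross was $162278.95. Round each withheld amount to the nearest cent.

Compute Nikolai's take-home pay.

$2808.22

Dependent care FSA: $178.62
Taxable wages = $4237.32 − $178.62 = $4058.70
State income tax: $4058.70 × 0.09 = $365.28
Federal withholding: $4058.70 × 0.1924 = $780.89
Local income tax: $4058.70 × 0.0257 = $104.31
Medicare: annual cap $154788.54 already reached (YTD $162278.95), so $0.00
Total deductions = $178.62 + $365.28 + $780.89 + $104.31 + $0.00 = $1429.10
Net pay = $4237.32 − $1429.10 = $2808.22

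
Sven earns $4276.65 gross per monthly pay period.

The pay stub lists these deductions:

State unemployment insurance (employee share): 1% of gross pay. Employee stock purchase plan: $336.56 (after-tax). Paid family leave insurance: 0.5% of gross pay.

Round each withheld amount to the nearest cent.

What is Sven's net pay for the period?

$3875.94

State unemployment insurance (employee share): $4276.65 × 0.01 = $42.77
Paid family leave insurance: $4276.65 × 0.005 = $21.38
Employee stock purchase plan: $336.56
Total deductions = $42.77 + $21.38 + $336.56 = $400.71
Net pay = $4276.65 − $400.71 = $3875.94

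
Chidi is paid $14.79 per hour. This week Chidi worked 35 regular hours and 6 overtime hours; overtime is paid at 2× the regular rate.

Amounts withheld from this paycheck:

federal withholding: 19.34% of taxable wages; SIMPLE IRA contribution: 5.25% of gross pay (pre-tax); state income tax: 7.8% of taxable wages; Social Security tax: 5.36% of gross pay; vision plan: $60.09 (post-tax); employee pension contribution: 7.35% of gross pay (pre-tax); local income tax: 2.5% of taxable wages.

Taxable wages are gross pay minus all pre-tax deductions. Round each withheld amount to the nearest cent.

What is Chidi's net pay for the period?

$330.12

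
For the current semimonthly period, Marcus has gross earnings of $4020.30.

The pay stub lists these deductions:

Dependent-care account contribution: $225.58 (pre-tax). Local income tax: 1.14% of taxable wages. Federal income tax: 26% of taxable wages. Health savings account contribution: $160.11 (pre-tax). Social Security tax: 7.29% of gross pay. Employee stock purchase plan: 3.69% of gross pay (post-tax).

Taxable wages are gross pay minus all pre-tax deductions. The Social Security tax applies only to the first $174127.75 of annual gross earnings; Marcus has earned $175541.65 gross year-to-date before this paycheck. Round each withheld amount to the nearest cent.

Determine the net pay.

$2499.83

Dependent-care account contribution: $225.58
Health savings account contribution: $160.11
Pre-tax total = $225.58 + $160.11 = $385.69
Taxable wages = $4020.30 − $385.69 = $3634.61
Local income tax: $3634.61 × 0.0114 = $41.43
Federal income tax: $3634.61 × 0.26 = $945.00
Social Security tax: annual cap $174127.75 already reached (YTD $175541.65), so $0.00
Employee stock purchase plan: $4020.30 × 0.0369 = $148.35
Total deductions = $225.58 + $160.11 + $41.43 + $945.00 + $0.00 + $148.35 = $1520.47
Net pay = $4020.30 − $1520.47 = $2499.83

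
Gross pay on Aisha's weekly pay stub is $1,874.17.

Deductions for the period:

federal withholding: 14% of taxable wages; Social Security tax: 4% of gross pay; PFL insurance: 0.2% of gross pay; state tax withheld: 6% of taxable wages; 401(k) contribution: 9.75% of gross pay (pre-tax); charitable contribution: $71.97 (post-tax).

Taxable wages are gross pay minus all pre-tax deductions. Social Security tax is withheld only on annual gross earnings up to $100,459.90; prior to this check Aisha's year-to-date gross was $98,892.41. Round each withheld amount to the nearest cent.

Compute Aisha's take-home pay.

401(k) contribution: $1,874.17 × 0.0975 = $182.73
Taxable wages = $1,874.17 − $182.73 = $1,691.44
Federal withholding: $1,691.44 × 0.14 = $236.80
State tax withheld: $1,691.44 × 0.06 = $101.49
PFL insurance: $1,874.17 × 0.002 = $3.75
Social Security tax: only $100,459.90 − $98,892.41 = $1,567.49 of this check is subject → $1,567.49 × 0.04 = $62.70
Charitable contribution: $71.97
Total deductions = $182.73 + $236.80 + $101.49 + $3.75 + $62.70 + $71.97 = $659.44
Net pay = $1,874.17 − $659.44 = $1,214.73

$1,214.73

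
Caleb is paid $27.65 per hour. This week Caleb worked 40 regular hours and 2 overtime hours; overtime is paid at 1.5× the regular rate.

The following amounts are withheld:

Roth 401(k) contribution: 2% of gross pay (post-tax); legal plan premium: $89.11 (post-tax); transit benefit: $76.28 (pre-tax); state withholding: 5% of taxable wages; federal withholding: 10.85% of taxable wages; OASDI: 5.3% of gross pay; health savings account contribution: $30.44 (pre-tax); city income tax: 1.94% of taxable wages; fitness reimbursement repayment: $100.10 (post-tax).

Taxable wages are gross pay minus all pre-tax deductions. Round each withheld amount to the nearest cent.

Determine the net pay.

Regular pay: 40 × $27.65 = $1,106.00
Overtime pay: 2 × $27.65 × 1.5 = $82.95
Gross pay = $1,106.00 + $82.95 = $1,188.95
Health savings account contribution: $30.44
Transit benefit: $76.28
Pre-tax total = $30.44 + $76.28 = $106.72
Taxable wages = $1,188.95 − $106.72 = $1,082.23
City income tax: $1,082.23 × 0.0194 = $21.00
State withholding: $1,082.23 × 0.05 = $54.11
Federal withholding: $1,082.23 × 0.1085 = $117.42
OASDI: $1,188.95 × 0.053 = $63.01
Roth 401(k) contribution: $1,188.95 × 0.02 = $23.78
Fitness reimbursement repayment: $100.10
Legal plan premium: $89.11
Total deductions = $30.44 + $76.28 + $21.00 + $54.11 + $117.42 + $63.01 + $23.78 + $100.10 + $89.11 = $575.25
Net pay = $1,188.95 − $575.25 = $613.70

$613.70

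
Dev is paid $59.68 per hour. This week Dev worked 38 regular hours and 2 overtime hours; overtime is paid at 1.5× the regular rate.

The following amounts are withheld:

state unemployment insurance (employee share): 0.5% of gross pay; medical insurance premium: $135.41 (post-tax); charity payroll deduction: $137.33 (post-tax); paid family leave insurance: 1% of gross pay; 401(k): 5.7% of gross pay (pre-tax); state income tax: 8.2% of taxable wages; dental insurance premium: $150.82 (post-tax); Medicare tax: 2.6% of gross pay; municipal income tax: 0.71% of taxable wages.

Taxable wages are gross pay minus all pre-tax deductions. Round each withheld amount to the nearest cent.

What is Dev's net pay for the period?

$1,577.94

Regular pay: 38 × $59.68 = $2,267.84
Overtime pay: 2 × $59.68 × 1.5 = $179.04
Gross pay = $2,267.84 + $179.04 = $2,446.88
401(k): $2,446.88 × 0.057 = $139.47
Taxable wages = $2,446.88 − $139.47 = $2,307.41
Municipal income tax: $2,307.41 × 0.0071 = $16.38
State income tax: $2,307.41 × 0.082 = $189.21
Medicare tax: $2,446.88 × 0.026 = $63.62
State unemployment insurance (employee share): $2,446.88 × 0.005 = $12.23
Paid family leave insurance: $2,446.88 × 0.01 = $24.47
Charity payroll deduction: $137.33
Medical insurance premium: $135.41
Dental insurance premium: $150.82
Total deductions = $139.47 + $16.38 + $189.21 + $63.62 + $12.23 + $24.47 + $137.33 + $135.41 + $150.82 = $868.94
Net pay = $2,446.88 − $868.94 = $1,577.94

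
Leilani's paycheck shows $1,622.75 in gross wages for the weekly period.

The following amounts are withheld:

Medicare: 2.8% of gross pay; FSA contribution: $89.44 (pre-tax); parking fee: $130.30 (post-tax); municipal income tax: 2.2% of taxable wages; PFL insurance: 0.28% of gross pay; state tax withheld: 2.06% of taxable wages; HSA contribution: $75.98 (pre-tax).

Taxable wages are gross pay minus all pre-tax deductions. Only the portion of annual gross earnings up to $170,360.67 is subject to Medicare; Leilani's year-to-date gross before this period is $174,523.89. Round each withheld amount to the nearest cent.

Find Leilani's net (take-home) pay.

HSA contribution: $75.98
FSA contribution: $89.44
Pre-tax total = $75.98 + $89.44 = $165.42
Taxable wages = $1,622.75 − $165.42 = $1,457.33
State tax withheld: $1,457.33 × 0.0206 = $30.02
Municipal income tax: $1,457.33 × 0.022 = $32.06
PFL insurance: $1,622.75 × 0.0028 = $4.54
Medicare: annual cap $170,360.67 already reached (YTD $174,523.89), so $0.00
Parking fee: $130.30
Total deductions = $75.98 + $89.44 + $30.02 + $32.06 + $4.54 + $0.00 + $130.30 = $362.34
Net pay = $1,622.75 − $362.34 = $1,260.41

$1,260.41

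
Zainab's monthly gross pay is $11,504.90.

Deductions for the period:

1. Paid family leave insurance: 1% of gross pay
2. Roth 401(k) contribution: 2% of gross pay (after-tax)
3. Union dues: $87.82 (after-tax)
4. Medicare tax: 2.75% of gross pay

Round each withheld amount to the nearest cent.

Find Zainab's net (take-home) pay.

$10,755.55

Medicare tax: $11,504.90 × 0.0275 = $316.38
Paid family leave insurance: $11,504.90 × 0.01 = $115.05
Roth 401(k) contribution: $11,504.90 × 0.02 = $230.10
Union dues: $87.82
Total deductions = $316.38 + $115.05 + $230.10 + $87.82 = $749.35
Net pay = $11,504.90 − $749.35 = $10,755.55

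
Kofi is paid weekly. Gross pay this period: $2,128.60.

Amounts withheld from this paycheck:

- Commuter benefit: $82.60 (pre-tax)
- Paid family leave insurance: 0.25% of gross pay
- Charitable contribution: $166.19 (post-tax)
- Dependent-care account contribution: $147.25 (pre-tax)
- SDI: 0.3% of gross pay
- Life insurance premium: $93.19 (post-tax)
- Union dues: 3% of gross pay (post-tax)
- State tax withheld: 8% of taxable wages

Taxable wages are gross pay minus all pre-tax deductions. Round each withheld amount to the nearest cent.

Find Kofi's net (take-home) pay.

$1,411.90

Dependent-care account contribution: $147.25
Commuter benefit: $82.60
Pre-tax total = $147.25 + $82.60 = $229.85
Taxable wages = $2,128.60 − $229.85 = $1,898.75
State tax withheld: $1,898.75 × 0.08 = $151.90
Paid family leave insurance: $2,128.60 × 0.0025 = $5.32
SDI: $2,128.60 × 0.003 = $6.39
Life insurance premium: $93.19
Union dues: $2,128.60 × 0.03 = $63.86
Charitable contribution: $166.19
Total deductions = $147.25 + $82.60 + $151.90 + $5.32 + $6.39 + $93.19 + $63.86 + $166.19 = $716.70
Net pay = $2,128.60 − $716.70 = $1,411.90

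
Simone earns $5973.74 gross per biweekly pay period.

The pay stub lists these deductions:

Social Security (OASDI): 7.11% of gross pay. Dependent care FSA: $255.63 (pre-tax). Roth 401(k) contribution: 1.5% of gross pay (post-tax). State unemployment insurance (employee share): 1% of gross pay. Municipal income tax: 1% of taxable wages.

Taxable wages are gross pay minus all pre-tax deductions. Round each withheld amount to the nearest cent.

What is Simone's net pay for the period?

Dependent care FSA: $255.63
Taxable wages = $5973.74 − $255.63 = $5718.11
Municipal income tax: $5718.11 × 0.01 = $57.18
Social Security (OASDI): $5973.74 × 0.0711 = $424.73
State unemployment insurance (employee share): $5973.74 × 0.01 = $59.74
Roth 401(k) contribution: $5973.74 × 0.015 = $89.61
Total deductions = $255.63 + $57.18 + $424.73 + $59.74 + $89.61 = $886.89
Net pay = $5973.74 − $886.89 = $5086.85

$5086.85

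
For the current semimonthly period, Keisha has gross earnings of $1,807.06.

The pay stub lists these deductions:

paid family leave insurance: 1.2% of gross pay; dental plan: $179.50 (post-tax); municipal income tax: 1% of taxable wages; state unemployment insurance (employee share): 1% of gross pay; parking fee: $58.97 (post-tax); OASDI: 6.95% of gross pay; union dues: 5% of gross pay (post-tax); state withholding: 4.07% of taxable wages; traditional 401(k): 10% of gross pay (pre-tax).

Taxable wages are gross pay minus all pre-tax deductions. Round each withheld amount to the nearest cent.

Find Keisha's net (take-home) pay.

$1,049.74

Traditional 401(k): $1,807.06 × 0.1 = $180.71
Taxable wages = $1,807.06 − $180.71 = $1,626.35
State withholding: $1,626.35 × 0.0407 = $66.19
Municipal income tax: $1,626.35 × 0.01 = $16.26
OASDI: $1,807.06 × 0.0695 = $125.59
Paid family leave insurance: $1,807.06 × 0.012 = $21.68
State unemployment insurance (employee share): $1,807.06 × 0.01 = $18.07
Dental plan: $179.50
Union dues: $1,807.06 × 0.05 = $90.35
Parking fee: $58.97
Total deductions = $180.71 + $66.19 + $16.26 + $125.59 + $21.68 + $18.07 + $179.50 + $90.35 + $58.97 = $757.32
Net pay = $1,807.06 − $757.32 = $1,049.74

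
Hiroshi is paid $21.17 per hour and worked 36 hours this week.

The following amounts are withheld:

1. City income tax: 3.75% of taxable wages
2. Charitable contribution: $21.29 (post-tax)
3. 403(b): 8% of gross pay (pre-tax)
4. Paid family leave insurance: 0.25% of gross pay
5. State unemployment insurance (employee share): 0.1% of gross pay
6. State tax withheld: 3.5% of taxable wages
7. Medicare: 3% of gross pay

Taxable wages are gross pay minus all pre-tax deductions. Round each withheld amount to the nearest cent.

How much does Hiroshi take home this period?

$603.50

Gross pay: 36 × $21.17 = $762.12
403(b): $762.12 × 0.08 = $60.97
Taxable wages = $762.12 − $60.97 = $701.15
City income tax: $701.15 × 0.0375 = $26.29
State tax withheld: $701.15 × 0.035 = $24.54
Paid family leave insurance: $762.12 × 0.0025 = $1.91
Medicare: $762.12 × 0.03 = $22.86
State unemployment insurance (employee share): $762.12 × 0.001 = $0.76
Charitable contribution: $21.29
Total deductions = $60.97 + $26.29 + $24.54 + $1.91 + $22.86 + $0.76 + $21.29 = $158.62
Net pay = $762.12 − $158.62 = $603.50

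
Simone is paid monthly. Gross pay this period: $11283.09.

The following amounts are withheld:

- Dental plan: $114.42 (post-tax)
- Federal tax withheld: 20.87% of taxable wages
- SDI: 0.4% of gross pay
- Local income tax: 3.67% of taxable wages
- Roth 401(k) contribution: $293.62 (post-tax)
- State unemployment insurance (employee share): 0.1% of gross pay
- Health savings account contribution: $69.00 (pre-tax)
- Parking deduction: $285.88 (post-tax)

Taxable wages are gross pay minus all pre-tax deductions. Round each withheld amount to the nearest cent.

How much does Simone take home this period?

$7711.82

Health savings account contribution: $69.00
Taxable wages = $11283.09 − $69.00 = $11214.09
Local income tax: $11214.09 × 0.0367 = $411.56
Federal tax withheld: $11214.09 × 0.2087 = $2340.38
SDI: $11283.09 × 0.004 = $45.13
State unemployment insurance (employee share): $11283.09 × 0.001 = $11.28
Dental plan: $114.42
Roth 401(k) contribution: $293.62
Parking deduction: $285.88
Total deductions = $69.00 + $411.56 + $2340.38 + $45.13 + $11.28 + $114.42 + $293.62 + $285.88 = $3571.27
Net pay = $11283.09 − $3571.27 = $7711.82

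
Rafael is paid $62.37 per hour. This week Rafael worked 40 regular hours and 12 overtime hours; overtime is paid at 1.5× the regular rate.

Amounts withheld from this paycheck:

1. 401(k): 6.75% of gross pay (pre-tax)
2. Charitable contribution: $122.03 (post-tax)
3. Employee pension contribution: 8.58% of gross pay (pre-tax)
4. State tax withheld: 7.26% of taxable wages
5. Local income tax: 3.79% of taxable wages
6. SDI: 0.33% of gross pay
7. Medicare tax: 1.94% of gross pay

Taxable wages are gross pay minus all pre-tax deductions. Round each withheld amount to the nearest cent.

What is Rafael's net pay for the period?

$2,520.30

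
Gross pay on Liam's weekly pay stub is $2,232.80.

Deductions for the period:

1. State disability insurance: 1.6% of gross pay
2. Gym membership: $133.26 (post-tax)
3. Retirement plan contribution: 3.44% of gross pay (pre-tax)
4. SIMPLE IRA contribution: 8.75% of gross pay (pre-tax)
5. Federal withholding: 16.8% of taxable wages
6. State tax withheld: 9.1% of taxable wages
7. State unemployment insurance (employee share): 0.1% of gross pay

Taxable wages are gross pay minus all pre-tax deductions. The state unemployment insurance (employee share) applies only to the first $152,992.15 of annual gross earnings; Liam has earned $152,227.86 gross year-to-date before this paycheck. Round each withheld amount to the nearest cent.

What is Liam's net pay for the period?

Retirement plan contribution: $2,232.80 × 0.0344 = $76.81
SIMPLE IRA contribution: $2,232.80 × 0.0875 = $195.37
Pre-tax total = $76.81 + $195.37 = $272.18
Taxable wages = $2,232.80 − $272.18 = $1,960.62
State tax withheld: $1,960.62 × 0.091 = $178.42
Federal withholding: $1,960.62 × 0.168 = $329.38
State unemployment insurance (employee share): only $152,992.15 − $152,227.86 = $764.29 of this check is subject → $764.29 × 0.001 = $0.76
State disability insurance: $2,232.80 × 0.016 = $35.72
Gym membership: $133.26
Total deductions = $76.81 + $195.37 + $178.42 + $329.38 + $0.76 + $35.72 + $133.26 = $949.72
Net pay = $2,232.80 − $949.72 = $1,283.08

$1,283.08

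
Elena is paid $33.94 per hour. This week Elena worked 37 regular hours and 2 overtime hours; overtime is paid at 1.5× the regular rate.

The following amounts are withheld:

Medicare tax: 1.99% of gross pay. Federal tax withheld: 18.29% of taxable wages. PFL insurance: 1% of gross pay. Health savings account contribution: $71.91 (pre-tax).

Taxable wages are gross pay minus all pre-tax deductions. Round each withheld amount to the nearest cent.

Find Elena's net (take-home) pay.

Regular pay: 37 × $33.94 = $1,255.78
Overtime pay: 2 × $33.94 × 1.5 = $101.82
Gross pay = $1,255.78 + $101.82 = $1,357.60
Health savings account contribution: $71.91
Taxable wages = $1,357.60 − $71.91 = $1,285.69
Federal tax withheld: $1,285.69 × 0.1829 = $235.15
PFL insurance: $1,357.60 × 0.01 = $13.58
Medicare tax: $1,357.60 × 0.0199 = $27.02
Total deductions = $71.91 + $235.15 + $13.58 + $27.02 = $347.66
Net pay = $1,357.60 − $347.66 = $1,009.94

$1,009.94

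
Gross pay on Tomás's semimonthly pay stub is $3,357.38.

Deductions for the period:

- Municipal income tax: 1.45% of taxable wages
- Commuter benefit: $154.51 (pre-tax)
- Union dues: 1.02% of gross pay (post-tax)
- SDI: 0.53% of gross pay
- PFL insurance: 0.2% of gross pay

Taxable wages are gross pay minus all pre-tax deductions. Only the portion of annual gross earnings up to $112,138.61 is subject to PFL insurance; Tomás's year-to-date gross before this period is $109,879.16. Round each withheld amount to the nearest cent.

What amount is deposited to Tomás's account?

$3,099.87

Commuter benefit: $154.51
Taxable wages = $3,357.38 − $154.51 = $3,202.87
Municipal income tax: $3,202.87 × 0.0145 = $46.44
SDI: $3,357.38 × 0.0053 = $17.79
PFL insurance: only $112,138.61 − $109,879.16 = $2,259.45 of this check is subject → $2,259.45 × 0.002 = $4.52
Union dues: $3,357.38 × 0.0102 = $34.25
Total deductions = $154.51 + $46.44 + $17.79 + $4.52 + $34.25 = $257.51
Net pay = $3,357.38 − $257.51 = $3,099.87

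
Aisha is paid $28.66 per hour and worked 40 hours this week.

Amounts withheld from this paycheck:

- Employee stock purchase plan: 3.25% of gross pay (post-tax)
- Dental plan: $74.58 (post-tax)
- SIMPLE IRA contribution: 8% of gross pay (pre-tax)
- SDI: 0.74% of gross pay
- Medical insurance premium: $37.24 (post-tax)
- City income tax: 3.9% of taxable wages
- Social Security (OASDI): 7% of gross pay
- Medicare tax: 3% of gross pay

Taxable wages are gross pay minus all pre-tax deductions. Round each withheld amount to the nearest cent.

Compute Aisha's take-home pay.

$741.36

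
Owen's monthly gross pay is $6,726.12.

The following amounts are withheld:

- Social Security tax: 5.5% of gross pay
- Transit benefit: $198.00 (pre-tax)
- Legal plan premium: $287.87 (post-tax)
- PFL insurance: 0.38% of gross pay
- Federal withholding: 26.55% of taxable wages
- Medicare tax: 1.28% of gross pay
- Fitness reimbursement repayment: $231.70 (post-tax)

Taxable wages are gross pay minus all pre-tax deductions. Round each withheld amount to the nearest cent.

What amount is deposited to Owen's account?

Transit benefit: $198.00
Taxable wages = $6,726.12 − $198.00 = $6,528.12
Federal withholding: $6,528.12 × 0.2655 = $1,733.22
Medicare tax: $6,726.12 × 0.0128 = $86.09
Social Security tax: $6,726.12 × 0.055 = $369.94
PFL insurance: $6,726.12 × 0.0038 = $25.56
Legal plan premium: $287.87
Fitness reimbursement repayment: $231.70
Total deductions = $198.00 + $1,733.22 + $86.09 + $369.94 + $25.56 + $287.87 + $231.70 = $2,932.38
Net pay = $6,726.12 − $2,932.38 = $3,793.74

$3,793.74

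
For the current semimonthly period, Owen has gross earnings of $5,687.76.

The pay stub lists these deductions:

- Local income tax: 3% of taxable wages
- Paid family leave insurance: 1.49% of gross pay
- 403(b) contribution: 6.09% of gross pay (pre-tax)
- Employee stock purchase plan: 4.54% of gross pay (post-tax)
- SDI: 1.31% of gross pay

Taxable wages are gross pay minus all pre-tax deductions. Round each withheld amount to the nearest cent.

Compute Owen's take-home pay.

403(b) contribution: $5,687.76 × 0.0609 = $346.38
Taxable wages = $5,687.76 − $346.38 = $5,341.38
Local income tax: $5,341.38 × 0.03 = $160.24
SDI: $5,687.76 × 0.0131 = $74.51
Paid family leave insurance: $5,687.76 × 0.0149 = $84.75
Employee stock purchase plan: $5,687.76 × 0.0454 = $258.22
Total deductions = $346.38 + $160.24 + $74.51 + $84.75 + $258.22 = $924.10
Net pay = $5,687.76 − $924.10 = $4,763.66

$4,763.66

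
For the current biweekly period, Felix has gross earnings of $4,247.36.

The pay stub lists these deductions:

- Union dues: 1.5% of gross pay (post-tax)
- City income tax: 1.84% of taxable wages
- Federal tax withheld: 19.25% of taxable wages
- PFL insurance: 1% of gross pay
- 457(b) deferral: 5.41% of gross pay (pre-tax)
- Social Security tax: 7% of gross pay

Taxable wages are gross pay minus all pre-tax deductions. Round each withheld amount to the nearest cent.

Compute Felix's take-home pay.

$2,766.78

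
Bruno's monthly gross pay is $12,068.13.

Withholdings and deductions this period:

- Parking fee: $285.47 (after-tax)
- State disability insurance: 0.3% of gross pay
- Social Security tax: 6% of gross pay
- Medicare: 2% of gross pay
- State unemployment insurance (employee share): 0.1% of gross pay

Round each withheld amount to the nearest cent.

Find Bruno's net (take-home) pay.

Medicare: $12,068.13 × 0.02 = $241.36
State disability insurance: $12,068.13 × 0.003 = $36.20
State unemployment insurance (employee share): $12,068.13 × 0.001 = $12.07
Social Security tax: $12,068.13 × 0.06 = $724.09
Parking fee: $285.47
Total deductions = $241.36 + $36.20 + $12.07 + $724.09 + $285.47 = $1,299.19
Net pay = $12,068.13 − $1,299.19 = $10,768.94

$10,768.94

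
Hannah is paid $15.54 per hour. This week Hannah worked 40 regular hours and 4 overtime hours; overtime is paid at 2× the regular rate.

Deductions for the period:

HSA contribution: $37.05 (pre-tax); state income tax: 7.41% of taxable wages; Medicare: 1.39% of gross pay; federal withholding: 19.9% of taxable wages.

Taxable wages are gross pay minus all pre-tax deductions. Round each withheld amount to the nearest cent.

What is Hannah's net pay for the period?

Regular pay: 40 × $15.54 = $621.60
Overtime pay: 4 × $15.54 × 2 = $124.32
Gross pay = $621.60 + $124.32 = $745.92
HSA contribution: $37.05
Taxable wages = $745.92 − $37.05 = $708.87
State income tax: $708.87 × 0.0741 = $52.53
Federal withholding: $708.87 × 0.199 = $141.07
Medicare: $745.92 × 0.0139 = $10.37
Total deductions = $37.05 + $52.53 + $141.07 + $10.37 = $241.02
Net pay = $745.92 − $241.02 = $504.90

$504.90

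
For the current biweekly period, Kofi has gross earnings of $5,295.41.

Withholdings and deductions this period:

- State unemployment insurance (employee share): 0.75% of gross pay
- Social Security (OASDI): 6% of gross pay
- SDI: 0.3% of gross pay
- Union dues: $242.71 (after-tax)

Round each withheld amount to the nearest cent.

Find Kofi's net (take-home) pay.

$4,679.37

SDI: $5,295.41 × 0.003 = $15.89
State unemployment insurance (employee share): $5,295.41 × 0.0075 = $39.72
Social Security (OASDI): $5,295.41 × 0.06 = $317.72
Union dues: $242.71
Total deductions = $15.89 + $39.72 + $317.72 + $242.71 = $616.04
Net pay = $5,295.41 − $616.04 = $4,679.37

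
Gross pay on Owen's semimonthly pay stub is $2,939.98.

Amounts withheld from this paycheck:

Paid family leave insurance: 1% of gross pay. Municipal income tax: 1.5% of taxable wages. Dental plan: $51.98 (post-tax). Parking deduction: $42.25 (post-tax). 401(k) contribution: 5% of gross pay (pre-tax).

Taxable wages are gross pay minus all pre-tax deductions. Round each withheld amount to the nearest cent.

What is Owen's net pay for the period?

$2,627.46

401(k) contribution: $2,939.98 × 0.05 = $147.00
Taxable wages = $2,939.98 − $147.00 = $2,792.98
Municipal income tax: $2,792.98 × 0.015 = $41.89
Paid family leave insurance: $2,939.98 × 0.01 = $29.40
Parking deduction: $42.25
Dental plan: $51.98
Total deductions = $147.00 + $41.89 + $29.40 + $42.25 + $51.98 = $312.52
Net pay = $2,939.98 − $312.52 = $2,627.46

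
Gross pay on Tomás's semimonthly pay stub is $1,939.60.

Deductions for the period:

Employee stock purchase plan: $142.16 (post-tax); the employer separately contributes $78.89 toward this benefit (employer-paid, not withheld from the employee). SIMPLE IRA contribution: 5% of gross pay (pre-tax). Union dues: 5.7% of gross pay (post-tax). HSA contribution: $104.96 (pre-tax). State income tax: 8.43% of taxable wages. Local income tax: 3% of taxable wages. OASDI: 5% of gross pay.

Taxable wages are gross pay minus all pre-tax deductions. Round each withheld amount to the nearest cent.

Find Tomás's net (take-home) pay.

SIMPLE IRA contribution: $1,939.60 × 0.05 = $96.98
HSA contribution: $104.96
Pre-tax total = $96.98 + $104.96 = $201.94
Taxable wages = $1,939.60 − $201.94 = $1,737.66
Local income tax: $1,737.66 × 0.03 = $52.13
State income tax: $1,737.66 × 0.0843 = $146.48
OASDI: $1,939.60 × 0.05 = $96.98
Employee stock purchase plan: $142.16
Union dues: $1,939.60 × 0.057 = $110.56
(Employer's $78.89 toward employee stock purchase plan is not withheld from the employee.)
Total deductions = $96.98 + $104.96 + $52.13 + $146.48 + $96.98 + $142.16 + $110.56 = $750.25
Net pay = $1,939.60 − $750.25 = $1,189.35

$1,189.35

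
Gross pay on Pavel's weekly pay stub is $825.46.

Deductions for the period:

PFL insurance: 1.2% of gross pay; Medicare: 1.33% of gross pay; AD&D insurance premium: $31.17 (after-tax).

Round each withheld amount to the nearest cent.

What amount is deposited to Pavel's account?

$773.40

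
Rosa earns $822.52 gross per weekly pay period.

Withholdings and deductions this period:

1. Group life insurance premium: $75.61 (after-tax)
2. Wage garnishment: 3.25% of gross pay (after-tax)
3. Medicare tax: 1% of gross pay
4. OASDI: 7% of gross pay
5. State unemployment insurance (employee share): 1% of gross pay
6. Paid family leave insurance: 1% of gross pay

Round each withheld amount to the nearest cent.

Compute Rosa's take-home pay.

$637.91

OASDI: $822.52 × 0.07 = $57.58
State unemployment insurance (employee share): $822.52 × 0.01 = $8.23
Paid family leave insurance: $822.52 × 0.01 = $8.23
Medicare tax: $822.52 × 0.01 = $8.23
Wage garnishment: $822.52 × 0.0325 = $26.73
Group life insurance premium: $75.61
Total deductions = $57.58 + $8.23 + $8.23 + $8.23 + $26.73 + $75.61 = $184.61
Net pay = $822.52 − $184.61 = $637.91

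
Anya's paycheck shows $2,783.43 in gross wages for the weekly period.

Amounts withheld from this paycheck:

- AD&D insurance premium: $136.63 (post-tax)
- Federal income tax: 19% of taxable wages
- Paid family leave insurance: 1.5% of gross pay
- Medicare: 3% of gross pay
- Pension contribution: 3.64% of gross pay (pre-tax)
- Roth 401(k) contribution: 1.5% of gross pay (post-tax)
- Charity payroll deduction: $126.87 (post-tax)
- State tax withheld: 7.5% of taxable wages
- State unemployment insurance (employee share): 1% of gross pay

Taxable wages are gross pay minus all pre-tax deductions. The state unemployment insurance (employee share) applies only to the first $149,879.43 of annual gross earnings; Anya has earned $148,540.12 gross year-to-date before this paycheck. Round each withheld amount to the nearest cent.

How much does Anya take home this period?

$1,527.46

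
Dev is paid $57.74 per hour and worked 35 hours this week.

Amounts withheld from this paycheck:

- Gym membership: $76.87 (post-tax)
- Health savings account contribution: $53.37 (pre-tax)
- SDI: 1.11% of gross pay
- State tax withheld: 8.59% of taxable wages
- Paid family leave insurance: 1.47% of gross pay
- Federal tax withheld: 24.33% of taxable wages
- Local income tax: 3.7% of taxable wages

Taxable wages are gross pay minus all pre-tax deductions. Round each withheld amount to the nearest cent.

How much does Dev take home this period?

Gross pay: 35 × $57.74 = $2,020.90
Health savings account contribution: $53.37
Taxable wages = $2,020.90 − $53.37 = $1,967.53
Local income tax: $1,967.53 × 0.037 = $72.80
State tax withheld: $1,967.53 × 0.0859 = $169.01
Federal tax withheld: $1,967.53 × 0.2433 = $478.70
Paid family leave insurance: $2,020.90 × 0.0147 = $29.71
SDI: $2,020.90 × 0.0111 = $22.43
Gym membership: $76.87
Total deductions = $53.37 + $72.80 + $169.01 + $478.70 + $29.71 + $22.43 + $76.87 = $902.89
Net pay = $2,020.90 − $902.89 = $1,118.01

$1,118.01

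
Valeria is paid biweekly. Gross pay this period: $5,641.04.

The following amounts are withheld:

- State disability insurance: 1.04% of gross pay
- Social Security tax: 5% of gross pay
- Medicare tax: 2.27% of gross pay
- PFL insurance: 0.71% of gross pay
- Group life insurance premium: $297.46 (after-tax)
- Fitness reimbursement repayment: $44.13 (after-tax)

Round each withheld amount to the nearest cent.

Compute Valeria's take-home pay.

$4,790.63

State disability insurance: $5,641.04 × 0.0104 = $58.67
Social Security tax: $5,641.04 × 0.05 = $282.05
Medicare tax: $5,641.04 × 0.0227 = $128.05
PFL insurance: $5,641.04 × 0.0071 = $40.05
Fitness reimbursement repayment: $44.13
Group life insurance premium: $297.46
Total deductions = $58.67 + $282.05 + $128.05 + $40.05 + $44.13 + $297.46 = $850.41
Net pay = $5,641.04 − $850.41 = $4,790.63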